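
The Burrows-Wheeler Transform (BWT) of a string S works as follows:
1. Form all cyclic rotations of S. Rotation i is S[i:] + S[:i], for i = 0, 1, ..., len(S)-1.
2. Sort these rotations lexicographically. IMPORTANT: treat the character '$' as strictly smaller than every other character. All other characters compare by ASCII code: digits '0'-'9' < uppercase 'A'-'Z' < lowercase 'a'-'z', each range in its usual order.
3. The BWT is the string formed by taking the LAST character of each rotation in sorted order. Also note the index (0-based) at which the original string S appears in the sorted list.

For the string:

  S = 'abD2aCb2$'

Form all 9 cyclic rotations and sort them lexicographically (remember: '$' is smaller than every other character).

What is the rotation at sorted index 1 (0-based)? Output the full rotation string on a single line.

Answer: 2$abD2aCb

Derivation:
All 9 rotations (rotation i = S[i:]+S[:i]):
  rot[0] = abD2aCb2$
  rot[1] = bD2aCb2$a
  rot[2] = D2aCb2$ab
  rot[3] = 2aCb2$abD
  rot[4] = aCb2$abD2
  rot[5] = Cb2$abD2a
  rot[6] = b2$abD2aC
  rot[7] = 2$abD2aCb
  rot[8] = $abD2aCb2
Sorted (with $ < everything):
  sorted[0] = $abD2aCb2
  sorted[1] = 2$abD2aCb
  sorted[2] = 2aCb2$abD
  sorted[3] = Cb2$abD2a
  sorted[4] = D2aCb2$ab
  sorted[5] = aCb2$abD2
  sorted[6] = abD2aCb2$
  sorted[7] = b2$abD2aC
  sorted[8] = bD2aCb2$a
sorted[1] = 2$abD2aCb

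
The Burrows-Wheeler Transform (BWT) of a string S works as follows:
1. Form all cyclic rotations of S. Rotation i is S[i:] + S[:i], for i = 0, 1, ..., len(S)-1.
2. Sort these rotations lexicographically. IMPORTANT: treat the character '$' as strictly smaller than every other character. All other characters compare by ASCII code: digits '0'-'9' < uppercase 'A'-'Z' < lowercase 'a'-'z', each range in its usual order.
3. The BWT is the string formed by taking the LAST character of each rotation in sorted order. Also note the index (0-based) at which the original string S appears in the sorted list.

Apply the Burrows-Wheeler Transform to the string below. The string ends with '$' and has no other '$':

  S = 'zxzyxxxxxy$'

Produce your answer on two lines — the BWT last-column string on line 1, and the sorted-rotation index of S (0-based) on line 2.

All 11 rotations (rotation i = S[i:]+S[:i]):
  rot[0] = zxzyxxxxxy$
  rot[1] = xzyxxxxxy$z
  rot[2] = zyxxxxxy$zx
  rot[3] = yxxxxxy$zxz
  rot[4] = xxxxxy$zxzy
  rot[5] = xxxxy$zxzyx
  rot[6] = xxxy$zxzyxx
  rot[7] = xxy$zxzyxxx
  rot[8] = xy$zxzyxxxx
  rot[9] = y$zxzyxxxxx
  rot[10] = $zxzyxxxxxy
Sorted (with $ < everything):
  sorted[0] = $zxzyxxxxxy  (last char: 'y')
  sorted[1] = xxxxxy$zxzy  (last char: 'y')
  sorted[2] = xxxxy$zxzyx  (last char: 'x')
  sorted[3] = xxxy$zxzyxx  (last char: 'x')
  sorted[4] = xxy$zxzyxxx  (last char: 'x')
  sorted[5] = xy$zxzyxxxx  (last char: 'x')
  sorted[6] = xzyxxxxxy$z  (last char: 'z')
  sorted[7] = y$zxzyxxxxx  (last char: 'x')
  sorted[8] = yxxxxxy$zxz  (last char: 'z')
  sorted[9] = zxzyxxxxxy$  (last char: '$')
  sorted[10] = zyxxxxxy$zx  (last char: 'x')
Last column: yyxxxxzxz$x
Original string S is at sorted index 9

Answer: yyxxxxzxz$x
9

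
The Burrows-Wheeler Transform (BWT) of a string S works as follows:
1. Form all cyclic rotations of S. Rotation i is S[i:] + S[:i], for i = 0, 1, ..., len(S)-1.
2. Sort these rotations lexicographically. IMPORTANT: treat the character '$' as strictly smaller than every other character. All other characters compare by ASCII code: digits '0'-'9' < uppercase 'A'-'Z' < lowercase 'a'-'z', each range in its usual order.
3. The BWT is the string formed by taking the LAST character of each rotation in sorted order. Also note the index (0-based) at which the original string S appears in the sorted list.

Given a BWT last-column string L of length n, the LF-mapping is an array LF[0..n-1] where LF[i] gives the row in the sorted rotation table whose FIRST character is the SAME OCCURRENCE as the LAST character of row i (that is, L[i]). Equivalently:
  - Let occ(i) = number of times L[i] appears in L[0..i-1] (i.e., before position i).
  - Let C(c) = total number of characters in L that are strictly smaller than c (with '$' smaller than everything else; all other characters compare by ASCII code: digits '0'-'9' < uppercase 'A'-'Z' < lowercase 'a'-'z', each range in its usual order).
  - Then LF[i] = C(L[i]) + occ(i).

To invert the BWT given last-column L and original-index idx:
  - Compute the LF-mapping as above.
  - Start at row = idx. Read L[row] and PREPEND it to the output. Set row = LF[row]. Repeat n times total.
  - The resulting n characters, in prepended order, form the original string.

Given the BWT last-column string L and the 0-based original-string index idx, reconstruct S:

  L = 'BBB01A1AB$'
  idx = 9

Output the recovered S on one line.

Answer: BB1AAB01B$

Derivation:
LF mapping: 6 7 8 1 2 4 3 5 9 0
Walk LF starting at row 9, prepending L[row]:
  step 1: row=9, L[9]='$', prepend. Next row=LF[9]=0
  step 2: row=0, L[0]='B', prepend. Next row=LF[0]=6
  step 3: row=6, L[6]='1', prepend. Next row=LF[6]=3
  step 4: row=3, L[3]='0', prepend. Next row=LF[3]=1
  step 5: row=1, L[1]='B', prepend. Next row=LF[1]=7
  step 6: row=7, L[7]='A', prepend. Next row=LF[7]=5
  step 7: row=5, L[5]='A', prepend. Next row=LF[5]=4
  step 8: row=4, L[4]='1', prepend. Next row=LF[4]=2
  step 9: row=2, L[2]='B', prepend. Next row=LF[2]=8
  step 10: row=8, L[8]='B', prepend. Next row=LF[8]=9
Reversed output: BB1AAB01B$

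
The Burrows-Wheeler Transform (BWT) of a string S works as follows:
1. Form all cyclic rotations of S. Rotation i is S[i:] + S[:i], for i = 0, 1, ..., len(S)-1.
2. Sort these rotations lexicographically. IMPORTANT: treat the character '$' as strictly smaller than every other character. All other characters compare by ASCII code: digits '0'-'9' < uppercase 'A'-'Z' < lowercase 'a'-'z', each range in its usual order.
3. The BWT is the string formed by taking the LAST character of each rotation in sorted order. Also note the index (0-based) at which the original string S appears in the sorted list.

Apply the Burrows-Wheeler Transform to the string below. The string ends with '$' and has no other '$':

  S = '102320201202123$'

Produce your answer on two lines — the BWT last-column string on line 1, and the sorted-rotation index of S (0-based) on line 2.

All 16 rotations (rotation i = S[i:]+S[:i]):
  rot[0] = 102320201202123$
  rot[1] = 02320201202123$1
  rot[2] = 2320201202123$10
  rot[3] = 320201202123$102
  rot[4] = 20201202123$1023
  rot[5] = 0201202123$10232
  rot[6] = 201202123$102320
  rot[7] = 01202123$1023202
  rot[8] = 1202123$10232020
  rot[9] = 202123$102320201
  rot[10] = 02123$1023202012
  rot[11] = 2123$10232020120
  rot[12] = 123$102320201202
  rot[13] = 23$1023202012021
  rot[14] = 3$10232020120212
  rot[15] = $102320201202123
Sorted (with $ < everything):
  sorted[0] = $102320201202123  (last char: '3')
  sorted[1] = 01202123$1023202  (last char: '2')
  sorted[2] = 0201202123$10232  (last char: '2')
  sorted[3] = 02123$1023202012  (last char: '2')
  sorted[4] = 02320201202123$1  (last char: '1')
  sorted[5] = 102320201202123$  (last char: '$')
  sorted[6] = 1202123$10232020  (last char: '0')
  sorted[7] = 123$102320201202  (last char: '2')
  sorted[8] = 201202123$102320  (last char: '0')
  sorted[9] = 20201202123$1023  (last char: '3')
  sorted[10] = 202123$102320201  (last char: '1')
  sorted[11] = 2123$10232020120  (last char: '0')
  sorted[12] = 23$1023202012021  (last char: '1')
  sorted[13] = 2320201202123$10  (last char: '0')
  sorted[14] = 3$10232020120212  (last char: '2')
  sorted[15] = 320201202123$102  (last char: '2')
Last column: 32221$0203101022
Original string S is at sorted index 5

Answer: 32221$0203101022
5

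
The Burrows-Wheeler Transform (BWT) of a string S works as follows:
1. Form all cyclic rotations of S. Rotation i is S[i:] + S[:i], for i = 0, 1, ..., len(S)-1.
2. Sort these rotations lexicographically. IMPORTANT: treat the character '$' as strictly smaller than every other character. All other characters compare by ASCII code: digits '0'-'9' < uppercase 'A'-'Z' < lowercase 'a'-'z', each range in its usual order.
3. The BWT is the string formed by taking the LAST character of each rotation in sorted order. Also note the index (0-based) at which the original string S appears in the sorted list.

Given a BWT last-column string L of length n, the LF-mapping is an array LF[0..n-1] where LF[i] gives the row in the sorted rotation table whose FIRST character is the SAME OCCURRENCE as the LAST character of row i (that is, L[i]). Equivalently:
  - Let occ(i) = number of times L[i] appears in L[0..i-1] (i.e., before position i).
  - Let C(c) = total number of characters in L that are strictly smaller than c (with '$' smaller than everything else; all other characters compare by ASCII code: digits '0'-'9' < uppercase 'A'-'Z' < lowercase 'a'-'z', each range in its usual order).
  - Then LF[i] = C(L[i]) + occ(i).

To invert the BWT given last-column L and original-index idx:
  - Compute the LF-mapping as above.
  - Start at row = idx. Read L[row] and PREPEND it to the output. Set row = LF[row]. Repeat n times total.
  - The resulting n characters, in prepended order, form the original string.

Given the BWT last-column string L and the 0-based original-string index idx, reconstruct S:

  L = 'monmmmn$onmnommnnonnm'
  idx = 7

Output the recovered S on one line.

LF mapping: 1 17 9 2 3 4 10 0 18 11 5 12 19 6 7 13 14 20 15 16 8
Walk LF starting at row 7, prepending L[row]:
  step 1: row=7, L[7]='$', prepend. Next row=LF[7]=0
  step 2: row=0, L[0]='m', prepend. Next row=LF[0]=1
  step 3: row=1, L[1]='o', prepend. Next row=LF[1]=17
  step 4: row=17, L[17]='o', prepend. Next row=LF[17]=20
  step 5: row=20, L[20]='m', prepend. Next row=LF[20]=8
  step 6: row=8, L[8]='o', prepend. Next row=LF[8]=18
  step 7: row=18, L[18]='n', prepend. Next row=LF[18]=15
  step 8: row=15, L[15]='n', prepend. Next row=LF[15]=13
  step 9: row=13, L[13]='m', prepend. Next row=LF[13]=6
  step 10: row=6, L[6]='n', prepend. Next row=LF[6]=10
  step 11: row=10, L[10]='m', prepend. Next row=LF[10]=5
  step 12: row=5, L[5]='m', prepend. Next row=LF[5]=4
  step 13: row=4, L[4]='m', prepend. Next row=LF[4]=3
  step 14: row=3, L[3]='m', prepend. Next row=LF[3]=2
  step 15: row=2, L[2]='n', prepend. Next row=LF[2]=9
  step 16: row=9, L[9]='n', prepend. Next row=LF[9]=11
  step 17: row=11, L[11]='n', prepend. Next row=LF[11]=12
  step 18: row=12, L[12]='o', prepend. Next row=LF[12]=19
  step 19: row=19, L[19]='n', prepend. Next row=LF[19]=16
  step 20: row=16, L[16]='n', prepend. Next row=LF[16]=14
  step 21: row=14, L[14]='m', prepend. Next row=LF[14]=7
Reversed output: mnnonnnmmmmnmnnomoom$

Answer: mnnonnnmmmmnmnnomoom$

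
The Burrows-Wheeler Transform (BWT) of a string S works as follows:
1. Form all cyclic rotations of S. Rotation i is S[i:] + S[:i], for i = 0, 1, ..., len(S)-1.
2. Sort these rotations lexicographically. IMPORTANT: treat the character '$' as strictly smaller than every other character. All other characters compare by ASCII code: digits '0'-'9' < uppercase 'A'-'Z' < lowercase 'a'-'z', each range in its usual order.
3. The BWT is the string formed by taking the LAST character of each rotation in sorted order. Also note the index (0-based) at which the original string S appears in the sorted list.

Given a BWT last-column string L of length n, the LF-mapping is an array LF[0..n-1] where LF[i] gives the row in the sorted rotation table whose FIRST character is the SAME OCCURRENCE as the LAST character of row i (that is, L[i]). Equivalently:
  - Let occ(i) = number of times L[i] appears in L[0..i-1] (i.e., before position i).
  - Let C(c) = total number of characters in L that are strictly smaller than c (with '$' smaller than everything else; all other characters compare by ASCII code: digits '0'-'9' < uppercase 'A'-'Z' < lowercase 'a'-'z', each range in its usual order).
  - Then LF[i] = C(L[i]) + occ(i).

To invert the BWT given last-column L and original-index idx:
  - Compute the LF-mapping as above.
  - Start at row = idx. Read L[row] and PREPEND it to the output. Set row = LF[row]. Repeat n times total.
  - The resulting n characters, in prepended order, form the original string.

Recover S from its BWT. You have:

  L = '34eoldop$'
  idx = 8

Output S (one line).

Answer: poodle43$

Derivation:
LF mapping: 1 2 4 6 5 3 7 8 0
Walk LF starting at row 8, prepending L[row]:
  step 1: row=8, L[8]='$', prepend. Next row=LF[8]=0
  step 2: row=0, L[0]='3', prepend. Next row=LF[0]=1
  step 3: row=1, L[1]='4', prepend. Next row=LF[1]=2
  step 4: row=2, L[2]='e', prepend. Next row=LF[2]=4
  step 5: row=4, L[4]='l', prepend. Next row=LF[4]=5
  step 6: row=5, L[5]='d', prepend. Next row=LF[5]=3
  step 7: row=3, L[3]='o', prepend. Next row=LF[3]=6
  step 8: row=6, L[6]='o', prepend. Next row=LF[6]=7
  step 9: row=7, L[7]='p', prepend. Next row=LF[7]=8
Reversed output: poodle43$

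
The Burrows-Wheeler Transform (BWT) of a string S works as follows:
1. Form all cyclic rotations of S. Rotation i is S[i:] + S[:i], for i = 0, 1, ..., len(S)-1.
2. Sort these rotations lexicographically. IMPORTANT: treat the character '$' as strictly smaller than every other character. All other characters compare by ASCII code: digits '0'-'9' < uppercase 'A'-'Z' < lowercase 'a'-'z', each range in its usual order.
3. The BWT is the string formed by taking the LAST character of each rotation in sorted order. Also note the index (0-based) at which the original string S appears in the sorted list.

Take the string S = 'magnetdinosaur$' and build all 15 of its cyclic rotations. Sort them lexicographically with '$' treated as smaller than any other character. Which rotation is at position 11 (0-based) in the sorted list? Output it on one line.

All 15 rotations (rotation i = S[i:]+S[:i]):
  rot[0] = magnetdinosaur$
  rot[1] = agnetdinosaur$m
  rot[2] = gnetdinosaur$ma
  rot[3] = netdinosaur$mag
  rot[4] = etdinosaur$magn
  rot[5] = tdinosaur$magne
  rot[6] = dinosaur$magnet
  rot[7] = inosaur$magnetd
  rot[8] = nosaur$magnetdi
  rot[9] = osaur$magnetdin
  rot[10] = saur$magnetdino
  rot[11] = aur$magnetdinos
  rot[12] = ur$magnetdinosa
  rot[13] = r$magnetdinosau
  rot[14] = $magnetdinosaur
Sorted (with $ < everything):
  sorted[0] = $magnetdinosaur
  sorted[1] = agnetdinosaur$m
  sorted[2] = aur$magnetdinos
  sorted[3] = dinosaur$magnet
  sorted[4] = etdinosaur$magn
  sorted[5] = gnetdinosaur$ma
  sorted[6] = inosaur$magnetd
  sorted[7] = magnetdinosaur$
  sorted[8] = netdinosaur$mag
  sorted[9] = nosaur$magnetdi
  sorted[10] = osaur$magnetdin
  sorted[11] = r$magnetdinosau
  sorted[12] = saur$magnetdino
  sorted[13] = tdinosaur$magne
  sorted[14] = ur$magnetdinosa
sorted[11] = r$magnetdinosau

Answer: r$magnetdinosau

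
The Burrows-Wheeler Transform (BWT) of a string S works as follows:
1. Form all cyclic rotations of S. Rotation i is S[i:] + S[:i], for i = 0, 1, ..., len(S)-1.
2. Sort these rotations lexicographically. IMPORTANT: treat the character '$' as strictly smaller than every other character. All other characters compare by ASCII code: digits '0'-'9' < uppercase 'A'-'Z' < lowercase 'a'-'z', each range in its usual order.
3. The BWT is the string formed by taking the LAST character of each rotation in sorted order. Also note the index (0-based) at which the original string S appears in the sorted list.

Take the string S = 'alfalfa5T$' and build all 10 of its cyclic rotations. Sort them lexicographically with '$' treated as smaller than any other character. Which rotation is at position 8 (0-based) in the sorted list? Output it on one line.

All 10 rotations (rotation i = S[i:]+S[:i]):
  rot[0] = alfalfa5T$
  rot[1] = lfalfa5T$a
  rot[2] = falfa5T$al
  rot[3] = alfa5T$alf
  rot[4] = lfa5T$alfa
  rot[5] = fa5T$alfal
  rot[6] = a5T$alfalf
  rot[7] = 5T$alfalfa
  rot[8] = T$alfalfa5
  rot[9] = $alfalfa5T
Sorted (with $ < everything):
  sorted[0] = $alfalfa5T
  sorted[1] = 5T$alfalfa
  sorted[2] = T$alfalfa5
  sorted[3] = a5T$alfalf
  sorted[4] = alfa5T$alf
  sorted[5] = alfalfa5T$
  sorted[6] = fa5T$alfal
  sorted[7] = falfa5T$al
  sorted[8] = lfa5T$alfa
  sorted[9] = lfalfa5T$a
sorted[8] = lfa5T$alfa

Answer: lfa5T$alfa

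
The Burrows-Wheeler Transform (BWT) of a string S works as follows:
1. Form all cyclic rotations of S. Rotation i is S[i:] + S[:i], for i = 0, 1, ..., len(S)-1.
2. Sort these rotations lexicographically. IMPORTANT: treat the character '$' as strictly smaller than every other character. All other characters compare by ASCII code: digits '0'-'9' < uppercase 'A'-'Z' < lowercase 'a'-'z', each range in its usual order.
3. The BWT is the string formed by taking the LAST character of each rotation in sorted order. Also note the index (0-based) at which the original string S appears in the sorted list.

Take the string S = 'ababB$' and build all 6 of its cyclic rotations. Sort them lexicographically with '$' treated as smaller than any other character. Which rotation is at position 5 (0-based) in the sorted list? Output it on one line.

All 6 rotations (rotation i = S[i:]+S[:i]):
  rot[0] = ababB$
  rot[1] = babB$a
  rot[2] = abB$ab
  rot[3] = bB$aba
  rot[4] = B$abab
  rot[5] = $ababB
Sorted (with $ < everything):
  sorted[0] = $ababB
  sorted[1] = B$abab
  sorted[2] = abB$ab
  sorted[3] = ababB$
  sorted[4] = bB$aba
  sorted[5] = babB$a
sorted[5] = babB$a

Answer: babB$a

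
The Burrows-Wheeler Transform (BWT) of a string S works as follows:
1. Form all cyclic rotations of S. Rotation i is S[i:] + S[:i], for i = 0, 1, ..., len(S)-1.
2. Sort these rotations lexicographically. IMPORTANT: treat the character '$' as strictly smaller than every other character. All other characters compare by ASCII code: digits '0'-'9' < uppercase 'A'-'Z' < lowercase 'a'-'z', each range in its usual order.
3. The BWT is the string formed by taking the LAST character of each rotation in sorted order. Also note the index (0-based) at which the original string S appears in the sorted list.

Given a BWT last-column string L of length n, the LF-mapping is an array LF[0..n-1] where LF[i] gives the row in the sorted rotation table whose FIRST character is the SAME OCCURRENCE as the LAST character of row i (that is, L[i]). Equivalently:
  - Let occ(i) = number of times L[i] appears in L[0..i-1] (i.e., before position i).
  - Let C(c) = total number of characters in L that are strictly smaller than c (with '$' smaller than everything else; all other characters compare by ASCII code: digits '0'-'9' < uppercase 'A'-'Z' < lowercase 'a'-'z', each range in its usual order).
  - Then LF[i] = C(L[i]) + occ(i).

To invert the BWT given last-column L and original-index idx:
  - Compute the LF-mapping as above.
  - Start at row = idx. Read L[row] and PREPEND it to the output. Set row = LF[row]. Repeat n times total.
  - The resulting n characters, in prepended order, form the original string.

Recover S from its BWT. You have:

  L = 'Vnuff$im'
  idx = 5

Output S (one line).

Answer: muffinV$

Derivation:
LF mapping: 1 6 7 2 3 0 4 5
Walk LF starting at row 5, prepending L[row]:
  step 1: row=5, L[5]='$', prepend. Next row=LF[5]=0
  step 2: row=0, L[0]='V', prepend. Next row=LF[0]=1
  step 3: row=1, L[1]='n', prepend. Next row=LF[1]=6
  step 4: row=6, L[6]='i', prepend. Next row=LF[6]=4
  step 5: row=4, L[4]='f', prepend. Next row=LF[4]=3
  step 6: row=3, L[3]='f', prepend. Next row=LF[3]=2
  step 7: row=2, L[2]='u', prepend. Next row=LF[2]=7
  step 8: row=7, L[7]='m', prepend. Next row=LF[7]=5
Reversed output: muffinV$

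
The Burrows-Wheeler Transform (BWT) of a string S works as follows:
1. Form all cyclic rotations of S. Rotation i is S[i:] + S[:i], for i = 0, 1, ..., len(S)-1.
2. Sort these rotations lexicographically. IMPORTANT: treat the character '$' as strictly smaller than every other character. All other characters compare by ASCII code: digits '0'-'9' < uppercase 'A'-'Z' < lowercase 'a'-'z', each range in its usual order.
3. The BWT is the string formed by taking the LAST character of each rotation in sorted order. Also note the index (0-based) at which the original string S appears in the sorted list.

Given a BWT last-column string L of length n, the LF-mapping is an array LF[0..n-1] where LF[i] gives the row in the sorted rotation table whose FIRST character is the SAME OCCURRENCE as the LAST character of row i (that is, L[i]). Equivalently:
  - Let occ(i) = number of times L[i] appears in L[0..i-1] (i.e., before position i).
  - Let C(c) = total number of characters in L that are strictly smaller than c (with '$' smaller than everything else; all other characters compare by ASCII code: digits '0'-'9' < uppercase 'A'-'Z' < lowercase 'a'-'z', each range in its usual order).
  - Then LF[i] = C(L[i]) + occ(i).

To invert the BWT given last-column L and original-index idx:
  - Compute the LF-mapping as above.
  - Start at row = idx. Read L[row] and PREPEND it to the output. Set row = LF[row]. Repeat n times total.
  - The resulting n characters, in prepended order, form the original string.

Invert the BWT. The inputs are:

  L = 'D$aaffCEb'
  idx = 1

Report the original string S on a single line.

LF mapping: 2 0 4 5 7 8 1 3 6
Walk LF starting at row 1, prepending L[row]:
  step 1: row=1, L[1]='$', prepend. Next row=LF[1]=0
  step 2: row=0, L[0]='D', prepend. Next row=LF[0]=2
  step 3: row=2, L[2]='a', prepend. Next row=LF[2]=4
  step 4: row=4, L[4]='f', prepend. Next row=LF[4]=7
  step 5: row=7, L[7]='E', prepend. Next row=LF[7]=3
  step 6: row=3, L[3]='a', prepend. Next row=LF[3]=5
  step 7: row=5, L[5]='f', prepend. Next row=LF[5]=8
  step 8: row=8, L[8]='b', prepend. Next row=LF[8]=6
  step 9: row=6, L[6]='C', prepend. Next row=LF[6]=1
Reversed output: CbfaEfaD$

Answer: CbfaEfaD$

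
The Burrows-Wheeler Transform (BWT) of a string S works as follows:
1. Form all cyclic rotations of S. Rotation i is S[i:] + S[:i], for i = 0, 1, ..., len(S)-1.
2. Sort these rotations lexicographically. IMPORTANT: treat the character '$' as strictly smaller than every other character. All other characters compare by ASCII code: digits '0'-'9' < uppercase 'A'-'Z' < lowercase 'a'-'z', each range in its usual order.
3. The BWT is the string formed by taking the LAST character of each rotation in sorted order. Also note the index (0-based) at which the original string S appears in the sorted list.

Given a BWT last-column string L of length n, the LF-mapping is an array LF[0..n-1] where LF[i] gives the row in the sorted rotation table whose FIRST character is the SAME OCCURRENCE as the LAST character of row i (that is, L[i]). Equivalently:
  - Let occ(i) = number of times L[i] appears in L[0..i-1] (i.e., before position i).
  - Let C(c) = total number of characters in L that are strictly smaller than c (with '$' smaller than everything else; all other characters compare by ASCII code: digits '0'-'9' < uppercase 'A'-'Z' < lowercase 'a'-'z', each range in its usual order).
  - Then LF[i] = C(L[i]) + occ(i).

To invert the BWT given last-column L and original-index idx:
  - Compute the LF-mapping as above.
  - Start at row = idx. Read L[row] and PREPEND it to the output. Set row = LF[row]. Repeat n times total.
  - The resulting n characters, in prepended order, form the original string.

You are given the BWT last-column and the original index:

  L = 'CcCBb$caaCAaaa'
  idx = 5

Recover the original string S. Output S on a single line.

Answer: CacAacaaabCBC$

Derivation:
LF mapping: 3 12 4 2 11 0 13 6 7 5 1 8 9 10
Walk LF starting at row 5, prepending L[row]:
  step 1: row=5, L[5]='$', prepend. Next row=LF[5]=0
  step 2: row=0, L[0]='C', prepend. Next row=LF[0]=3
  step 3: row=3, L[3]='B', prepend. Next row=LF[3]=2
  step 4: row=2, L[2]='C', prepend. Next row=LF[2]=4
  step 5: row=4, L[4]='b', prepend. Next row=LF[4]=11
  step 6: row=11, L[11]='a', prepend. Next row=LF[11]=8
  step 7: row=8, L[8]='a', prepend. Next row=LF[8]=7
  step 8: row=7, L[7]='a', prepend. Next row=LF[7]=6
  step 9: row=6, L[6]='c', prepend. Next row=LF[6]=13
  step 10: row=13, L[13]='a', prepend. Next row=LF[13]=10
  step 11: row=10, L[10]='A', prepend. Next row=LF[10]=1
  step 12: row=1, L[1]='c', prepend. Next row=LF[1]=12
  step 13: row=12, L[12]='a', prepend. Next row=LF[12]=9
  step 14: row=9, L[9]='C', prepend. Next row=LF[9]=5
Reversed output: CacAacaaabCBC$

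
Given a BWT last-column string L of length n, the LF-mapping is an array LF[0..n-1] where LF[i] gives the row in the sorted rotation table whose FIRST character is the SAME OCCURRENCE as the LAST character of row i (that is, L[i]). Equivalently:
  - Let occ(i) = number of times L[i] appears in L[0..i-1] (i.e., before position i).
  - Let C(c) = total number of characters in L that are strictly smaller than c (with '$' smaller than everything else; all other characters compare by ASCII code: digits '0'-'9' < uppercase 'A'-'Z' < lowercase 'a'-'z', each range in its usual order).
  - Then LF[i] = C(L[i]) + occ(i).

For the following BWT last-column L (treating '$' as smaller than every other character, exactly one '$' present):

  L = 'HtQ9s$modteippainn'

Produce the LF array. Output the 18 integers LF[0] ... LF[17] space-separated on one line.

Answer: 2 16 3 1 15 0 9 12 5 17 6 7 13 14 4 8 10 11

Derivation:
Char counts: '$':1, '9':1, 'H':1, 'Q':1, 'a':1, 'd':1, 'e':1, 'i':2, 'm':1, 'n':2, 'o':1, 'p':2, 's':1, 't':2
C (first-col start): C('$')=0, C('9')=1, C('H')=2, C('Q')=3, C('a')=4, C('d')=5, C('e')=6, C('i')=7, C('m')=9, C('n')=10, C('o')=12, C('p')=13, C('s')=15, C('t')=16
L[0]='H': occ=0, LF[0]=C('H')+0=2+0=2
L[1]='t': occ=0, LF[1]=C('t')+0=16+0=16
L[2]='Q': occ=0, LF[2]=C('Q')+0=3+0=3
L[3]='9': occ=0, LF[3]=C('9')+0=1+0=1
L[4]='s': occ=0, LF[4]=C('s')+0=15+0=15
L[5]='$': occ=0, LF[5]=C('$')+0=0+0=0
L[6]='m': occ=0, LF[6]=C('m')+0=9+0=9
L[7]='o': occ=0, LF[7]=C('o')+0=12+0=12
L[8]='d': occ=0, LF[8]=C('d')+0=5+0=5
L[9]='t': occ=1, LF[9]=C('t')+1=16+1=17
L[10]='e': occ=0, LF[10]=C('e')+0=6+0=6
L[11]='i': occ=0, LF[11]=C('i')+0=7+0=7
L[12]='p': occ=0, LF[12]=C('p')+0=13+0=13
L[13]='p': occ=1, LF[13]=C('p')+1=13+1=14
L[14]='a': occ=0, LF[14]=C('a')+0=4+0=4
L[15]='i': occ=1, LF[15]=C('i')+1=7+1=8
L[16]='n': occ=0, LF[16]=C('n')+0=10+0=10
L[17]='n': occ=1, LF[17]=C('n')+1=10+1=11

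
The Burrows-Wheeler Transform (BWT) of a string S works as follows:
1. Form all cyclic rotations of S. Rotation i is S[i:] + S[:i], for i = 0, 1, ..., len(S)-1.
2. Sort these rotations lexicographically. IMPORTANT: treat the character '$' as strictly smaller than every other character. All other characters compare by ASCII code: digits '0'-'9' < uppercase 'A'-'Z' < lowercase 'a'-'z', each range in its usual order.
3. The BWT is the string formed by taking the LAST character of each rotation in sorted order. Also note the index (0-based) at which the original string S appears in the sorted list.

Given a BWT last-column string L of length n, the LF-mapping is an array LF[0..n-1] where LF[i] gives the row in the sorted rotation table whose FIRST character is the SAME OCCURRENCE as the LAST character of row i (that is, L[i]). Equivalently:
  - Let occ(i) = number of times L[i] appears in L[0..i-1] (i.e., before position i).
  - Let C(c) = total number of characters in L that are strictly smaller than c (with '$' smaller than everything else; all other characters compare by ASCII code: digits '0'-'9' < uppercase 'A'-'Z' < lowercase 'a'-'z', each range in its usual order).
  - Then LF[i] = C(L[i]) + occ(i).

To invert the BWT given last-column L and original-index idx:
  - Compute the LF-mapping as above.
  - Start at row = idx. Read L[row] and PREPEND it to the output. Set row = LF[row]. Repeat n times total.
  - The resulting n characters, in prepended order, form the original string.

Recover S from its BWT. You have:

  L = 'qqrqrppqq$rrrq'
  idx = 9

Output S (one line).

LF mapping: 3 4 9 5 10 1 2 6 7 0 11 12 13 8
Walk LF starting at row 9, prepending L[row]:
  step 1: row=9, L[9]='$', prepend. Next row=LF[9]=0
  step 2: row=0, L[0]='q', prepend. Next row=LF[0]=3
  step 3: row=3, L[3]='q', prepend. Next row=LF[3]=5
  step 4: row=5, L[5]='p', prepend. Next row=LF[5]=1
  step 5: row=1, L[1]='q', prepend. Next row=LF[1]=4
  step 6: row=4, L[4]='r', prepend. Next row=LF[4]=10
  step 7: row=10, L[10]='r', prepend. Next row=LF[10]=11
  step 8: row=11, L[11]='r', prepend. Next row=LF[11]=12
  step 9: row=12, L[12]='r', prepend. Next row=LF[12]=13
  step 10: row=13, L[13]='q', prepend. Next row=LF[13]=8
  step 11: row=8, L[8]='q', prepend. Next row=LF[8]=7
  step 12: row=7, L[7]='q', prepend. Next row=LF[7]=6
  step 13: row=6, L[6]='p', prepend. Next row=LF[6]=2
  step 14: row=2, L[2]='r', prepend. Next row=LF[2]=9
Reversed output: rpqqqrrrrqpqq$

Answer: rpqqqrrrrqpqq$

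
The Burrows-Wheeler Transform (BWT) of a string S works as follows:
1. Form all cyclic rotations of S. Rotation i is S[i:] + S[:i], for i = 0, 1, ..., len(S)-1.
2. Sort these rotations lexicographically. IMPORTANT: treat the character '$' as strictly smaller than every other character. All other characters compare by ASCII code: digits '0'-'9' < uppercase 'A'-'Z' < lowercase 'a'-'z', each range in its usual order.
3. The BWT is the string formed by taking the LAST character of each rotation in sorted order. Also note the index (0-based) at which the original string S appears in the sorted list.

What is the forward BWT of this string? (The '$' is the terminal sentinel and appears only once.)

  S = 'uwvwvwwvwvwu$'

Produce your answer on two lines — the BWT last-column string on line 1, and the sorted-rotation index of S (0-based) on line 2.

Answer: uw$wwwwvvwuvv
2

Derivation:
All 13 rotations (rotation i = S[i:]+S[:i]):
  rot[0] = uwvwvwwvwvwu$
  rot[1] = wvwvwwvwvwu$u
  rot[2] = vwvwwvwvwu$uw
  rot[3] = wvwwvwvwu$uwv
  rot[4] = vwwvwvwu$uwvw
  rot[5] = wwvwvwu$uwvwv
  rot[6] = wvwvwu$uwvwvw
  rot[7] = vwvwu$uwvwvww
  rot[8] = wvwu$uwvwvwwv
  rot[9] = vwu$uwvwvwwvw
  rot[10] = wu$uwvwvwwvwv
  rot[11] = u$uwvwvwwvwvw
  rot[12] = $uwvwvwwvwvwu
Sorted (with $ < everything):
  sorted[0] = $uwvwvwwvwvwu  (last char: 'u')
  sorted[1] = u$uwvwvwwvwvw  (last char: 'w')
  sorted[2] = uwvwvwwvwvwu$  (last char: '$')
  sorted[3] = vwu$uwvwvwwvw  (last char: 'w')
  sorted[4] = vwvwu$uwvwvww  (last char: 'w')
  sorted[5] = vwvwwvwvwu$uw  (last char: 'w')
  sorted[6] = vwwvwvwu$uwvw  (last char: 'w')
  sorted[7] = wu$uwvwvwwvwv  (last char: 'v')
  sorted[8] = wvwu$uwvwvwwv  (last char: 'v')
  sorted[9] = wvwvwu$uwvwvw  (last char: 'w')
  sorted[10] = wvwvwwvwvwu$u  (last char: 'u')
  sorted[11] = wvwwvwvwu$uwv  (last char: 'v')
  sorted[12] = wwvwvwu$uwvwv  (last char: 'v')
Last column: uw$wwwwvvwuvv
Original string S is at sorted index 2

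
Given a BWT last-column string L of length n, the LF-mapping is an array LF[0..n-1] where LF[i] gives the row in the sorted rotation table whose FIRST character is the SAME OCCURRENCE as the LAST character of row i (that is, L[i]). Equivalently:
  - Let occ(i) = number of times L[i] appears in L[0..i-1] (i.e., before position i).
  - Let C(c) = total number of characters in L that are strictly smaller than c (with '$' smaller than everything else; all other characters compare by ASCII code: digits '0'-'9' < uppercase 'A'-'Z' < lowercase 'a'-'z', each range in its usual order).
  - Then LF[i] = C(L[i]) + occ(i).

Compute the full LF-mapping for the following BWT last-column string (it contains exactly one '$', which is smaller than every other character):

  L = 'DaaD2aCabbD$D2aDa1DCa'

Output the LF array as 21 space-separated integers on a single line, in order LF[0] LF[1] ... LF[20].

Answer: 6 12 13 7 2 14 4 15 19 20 8 0 9 3 16 10 17 1 11 5 18

Derivation:
Char counts: '$':1, '1':1, '2':2, 'C':2, 'D':6, 'a':7, 'b':2
C (first-col start): C('$')=0, C('1')=1, C('2')=2, C('C')=4, C('D')=6, C('a')=12, C('b')=19
L[0]='D': occ=0, LF[0]=C('D')+0=6+0=6
L[1]='a': occ=0, LF[1]=C('a')+0=12+0=12
L[2]='a': occ=1, LF[2]=C('a')+1=12+1=13
L[3]='D': occ=1, LF[3]=C('D')+1=6+1=7
L[4]='2': occ=0, LF[4]=C('2')+0=2+0=2
L[5]='a': occ=2, LF[5]=C('a')+2=12+2=14
L[6]='C': occ=0, LF[6]=C('C')+0=4+0=4
L[7]='a': occ=3, LF[7]=C('a')+3=12+3=15
L[8]='b': occ=0, LF[8]=C('b')+0=19+0=19
L[9]='b': occ=1, LF[9]=C('b')+1=19+1=20
L[10]='D': occ=2, LF[10]=C('D')+2=6+2=8
L[11]='$': occ=0, LF[11]=C('$')+0=0+0=0
L[12]='D': occ=3, LF[12]=C('D')+3=6+3=9
L[13]='2': occ=1, LF[13]=C('2')+1=2+1=3
L[14]='a': occ=4, LF[14]=C('a')+4=12+4=16
L[15]='D': occ=4, LF[15]=C('D')+4=6+4=10
L[16]='a': occ=5, LF[16]=C('a')+5=12+5=17
L[17]='1': occ=0, LF[17]=C('1')+0=1+0=1
L[18]='D': occ=5, LF[18]=C('D')+5=6+5=11
L[19]='C': occ=1, LF[19]=C('C')+1=4+1=5
L[20]='a': occ=6, LF[20]=C('a')+6=12+6=18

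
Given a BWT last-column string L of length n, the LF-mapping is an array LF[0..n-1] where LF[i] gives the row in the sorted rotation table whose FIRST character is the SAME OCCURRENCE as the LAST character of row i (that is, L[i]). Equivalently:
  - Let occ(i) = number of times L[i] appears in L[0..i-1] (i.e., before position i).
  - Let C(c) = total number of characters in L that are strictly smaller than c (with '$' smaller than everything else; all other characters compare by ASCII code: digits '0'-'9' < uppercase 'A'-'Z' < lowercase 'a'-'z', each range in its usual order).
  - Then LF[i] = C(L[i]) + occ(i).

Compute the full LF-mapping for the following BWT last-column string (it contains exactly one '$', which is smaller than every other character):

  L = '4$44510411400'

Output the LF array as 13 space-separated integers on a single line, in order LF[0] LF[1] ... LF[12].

Answer: 7 0 8 9 12 4 1 10 5 6 11 2 3

Derivation:
Char counts: '$':1, '0':3, '1':3, '4':5, '5':1
C (first-col start): C('$')=0, C('0')=1, C('1')=4, C('4')=7, C('5')=12
L[0]='4': occ=0, LF[0]=C('4')+0=7+0=7
L[1]='$': occ=0, LF[1]=C('$')+0=0+0=0
L[2]='4': occ=1, LF[2]=C('4')+1=7+1=8
L[3]='4': occ=2, LF[3]=C('4')+2=7+2=9
L[4]='5': occ=0, LF[4]=C('5')+0=12+0=12
L[5]='1': occ=0, LF[5]=C('1')+0=4+0=4
L[6]='0': occ=0, LF[6]=C('0')+0=1+0=1
L[7]='4': occ=3, LF[7]=C('4')+3=7+3=10
L[8]='1': occ=1, LF[8]=C('1')+1=4+1=5
L[9]='1': occ=2, LF[9]=C('1')+2=4+2=6
L[10]='4': occ=4, LF[10]=C('4')+4=7+4=11
L[11]='0': occ=1, LF[11]=C('0')+1=1+1=2
L[12]='0': occ=2, LF[12]=C('0')+2=1+2=3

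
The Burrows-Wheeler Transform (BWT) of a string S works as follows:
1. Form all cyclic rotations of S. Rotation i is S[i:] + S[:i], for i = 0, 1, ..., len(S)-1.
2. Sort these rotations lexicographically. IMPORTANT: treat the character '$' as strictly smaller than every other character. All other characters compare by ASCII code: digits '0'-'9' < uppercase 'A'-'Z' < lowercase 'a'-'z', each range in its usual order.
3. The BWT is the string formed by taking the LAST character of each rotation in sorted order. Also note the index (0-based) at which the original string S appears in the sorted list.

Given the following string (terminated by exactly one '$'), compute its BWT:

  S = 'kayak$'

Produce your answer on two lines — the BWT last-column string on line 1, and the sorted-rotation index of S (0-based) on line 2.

All 6 rotations (rotation i = S[i:]+S[:i]):
  rot[0] = kayak$
  rot[1] = ayak$k
  rot[2] = yak$ka
  rot[3] = ak$kay
  rot[4] = k$kaya
  rot[5] = $kayak
Sorted (with $ < everything):
  sorted[0] = $kayak  (last char: 'k')
  sorted[1] = ak$kay  (last char: 'y')
  sorted[2] = ayak$k  (last char: 'k')
  sorted[3] = k$kaya  (last char: 'a')
  sorted[4] = kayak$  (last char: '$')
  sorted[5] = yak$ka  (last char: 'a')
Last column: kyka$a
Original string S is at sorted index 4

Answer: kyka$a
4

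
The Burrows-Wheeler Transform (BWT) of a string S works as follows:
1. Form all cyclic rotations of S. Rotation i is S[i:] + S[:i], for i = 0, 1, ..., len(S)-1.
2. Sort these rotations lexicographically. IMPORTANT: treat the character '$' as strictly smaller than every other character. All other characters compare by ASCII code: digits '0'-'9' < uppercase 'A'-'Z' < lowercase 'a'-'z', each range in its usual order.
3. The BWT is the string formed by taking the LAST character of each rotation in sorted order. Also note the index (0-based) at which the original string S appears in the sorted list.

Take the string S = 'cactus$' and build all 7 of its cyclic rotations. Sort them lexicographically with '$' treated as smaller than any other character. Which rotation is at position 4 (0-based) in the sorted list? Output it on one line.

All 7 rotations (rotation i = S[i:]+S[:i]):
  rot[0] = cactus$
  rot[1] = actus$c
  rot[2] = ctus$ca
  rot[3] = tus$cac
  rot[4] = us$cact
  rot[5] = s$cactu
  rot[6] = $cactus
Sorted (with $ < everything):
  sorted[0] = $cactus
  sorted[1] = actus$c
  sorted[2] = cactus$
  sorted[3] = ctus$ca
  sorted[4] = s$cactu
  sorted[5] = tus$cac
  sorted[6] = us$cact
sorted[4] = s$cactu

Answer: s$cactu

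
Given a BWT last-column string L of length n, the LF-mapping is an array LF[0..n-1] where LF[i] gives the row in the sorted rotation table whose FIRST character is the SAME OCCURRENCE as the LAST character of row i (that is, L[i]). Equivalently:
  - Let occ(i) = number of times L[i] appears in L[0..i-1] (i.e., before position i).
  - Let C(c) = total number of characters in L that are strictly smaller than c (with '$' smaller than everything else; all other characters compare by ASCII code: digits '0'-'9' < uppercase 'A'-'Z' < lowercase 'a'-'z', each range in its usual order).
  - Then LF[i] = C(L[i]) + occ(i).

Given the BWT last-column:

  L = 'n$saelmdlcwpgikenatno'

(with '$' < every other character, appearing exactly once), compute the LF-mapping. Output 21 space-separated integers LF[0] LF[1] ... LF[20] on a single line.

Answer: 13 0 18 1 5 10 12 4 11 3 20 17 7 8 9 6 14 2 19 15 16

Derivation:
Char counts: '$':1, 'a':2, 'c':1, 'd':1, 'e':2, 'g':1, 'i':1, 'k':1, 'l':2, 'm':1, 'n':3, 'o':1, 'p':1, 's':1, 't':1, 'w':1
C (first-col start): C('$')=0, C('a')=1, C('c')=3, C('d')=4, C('e')=5, C('g')=7, C('i')=8, C('k')=9, C('l')=10, C('m')=12, C('n')=13, C('o')=16, C('p')=17, C('s')=18, C('t')=19, C('w')=20
L[0]='n': occ=0, LF[0]=C('n')+0=13+0=13
L[1]='$': occ=0, LF[1]=C('$')+0=0+0=0
L[2]='s': occ=0, LF[2]=C('s')+0=18+0=18
L[3]='a': occ=0, LF[3]=C('a')+0=1+0=1
L[4]='e': occ=0, LF[4]=C('e')+0=5+0=5
L[5]='l': occ=0, LF[5]=C('l')+0=10+0=10
L[6]='m': occ=0, LF[6]=C('m')+0=12+0=12
L[7]='d': occ=0, LF[7]=C('d')+0=4+0=4
L[8]='l': occ=1, LF[8]=C('l')+1=10+1=11
L[9]='c': occ=0, LF[9]=C('c')+0=3+0=3
L[10]='w': occ=0, LF[10]=C('w')+0=20+0=20
L[11]='p': occ=0, LF[11]=C('p')+0=17+0=17
L[12]='g': occ=0, LF[12]=C('g')+0=7+0=7
L[13]='i': occ=0, LF[13]=C('i')+0=8+0=8
L[14]='k': occ=0, LF[14]=C('k')+0=9+0=9
L[15]='e': occ=1, LF[15]=C('e')+1=5+1=6
L[16]='n': occ=1, LF[16]=C('n')+1=13+1=14
L[17]='a': occ=1, LF[17]=C('a')+1=1+1=2
L[18]='t': occ=0, LF[18]=C('t')+0=19+0=19
L[19]='n': occ=2, LF[19]=C('n')+2=13+2=15
L[20]='o': occ=0, LF[20]=C('o')+0=16+0=16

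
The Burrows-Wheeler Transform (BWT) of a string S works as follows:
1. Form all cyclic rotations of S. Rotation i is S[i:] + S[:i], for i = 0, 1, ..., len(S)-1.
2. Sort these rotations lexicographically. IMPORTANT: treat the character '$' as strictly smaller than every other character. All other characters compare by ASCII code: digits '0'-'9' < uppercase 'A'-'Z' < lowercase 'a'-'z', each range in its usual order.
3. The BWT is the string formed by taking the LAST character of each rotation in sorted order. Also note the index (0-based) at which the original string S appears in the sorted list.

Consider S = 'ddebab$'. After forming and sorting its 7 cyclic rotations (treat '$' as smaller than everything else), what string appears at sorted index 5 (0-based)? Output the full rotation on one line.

Answer: debab$d

Derivation:
All 7 rotations (rotation i = S[i:]+S[:i]):
  rot[0] = ddebab$
  rot[1] = debab$d
  rot[2] = ebab$dd
  rot[3] = bab$dde
  rot[4] = ab$ddeb
  rot[5] = b$ddeba
  rot[6] = $ddebab
Sorted (with $ < everything):
  sorted[0] = $ddebab
  sorted[1] = ab$ddeb
  sorted[2] = b$ddeba
  sorted[3] = bab$dde
  sorted[4] = ddebab$
  sorted[5] = debab$d
  sorted[6] = ebab$dd
sorted[5] = debab$d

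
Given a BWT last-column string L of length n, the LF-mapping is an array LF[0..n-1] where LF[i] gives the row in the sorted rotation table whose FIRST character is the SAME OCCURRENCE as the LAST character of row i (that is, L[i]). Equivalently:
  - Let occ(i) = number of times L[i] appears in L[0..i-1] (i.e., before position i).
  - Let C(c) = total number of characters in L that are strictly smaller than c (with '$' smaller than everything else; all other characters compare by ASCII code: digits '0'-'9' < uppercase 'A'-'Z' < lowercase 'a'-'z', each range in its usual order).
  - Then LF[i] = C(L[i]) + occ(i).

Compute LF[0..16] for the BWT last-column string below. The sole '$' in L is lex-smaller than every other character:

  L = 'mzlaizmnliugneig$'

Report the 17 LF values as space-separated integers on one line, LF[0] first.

Char counts: '$':1, 'a':1, 'e':1, 'g':2, 'i':3, 'l':2, 'm':2, 'n':2, 'u':1, 'z':2
C (first-col start): C('$')=0, C('a')=1, C('e')=2, C('g')=3, C('i')=5, C('l')=8, C('m')=10, C('n')=12, C('u')=14, C('z')=15
L[0]='m': occ=0, LF[0]=C('m')+0=10+0=10
L[1]='z': occ=0, LF[1]=C('z')+0=15+0=15
L[2]='l': occ=0, LF[2]=C('l')+0=8+0=8
L[3]='a': occ=0, LF[3]=C('a')+0=1+0=1
L[4]='i': occ=0, LF[4]=C('i')+0=5+0=5
L[5]='z': occ=1, LF[5]=C('z')+1=15+1=16
L[6]='m': occ=1, LF[6]=C('m')+1=10+1=11
L[7]='n': occ=0, LF[7]=C('n')+0=12+0=12
L[8]='l': occ=1, LF[8]=C('l')+1=8+1=9
L[9]='i': occ=1, LF[9]=C('i')+1=5+1=6
L[10]='u': occ=0, LF[10]=C('u')+0=14+0=14
L[11]='g': occ=0, LF[11]=C('g')+0=3+0=3
L[12]='n': occ=1, LF[12]=C('n')+1=12+1=13
L[13]='e': occ=0, LF[13]=C('e')+0=2+0=2
L[14]='i': occ=2, LF[14]=C('i')+2=5+2=7
L[15]='g': occ=1, LF[15]=C('g')+1=3+1=4
L[16]='$': occ=0, LF[16]=C('$')+0=0+0=0

Answer: 10 15 8 1 5 16 11 12 9 6 14 3 13 2 7 4 0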